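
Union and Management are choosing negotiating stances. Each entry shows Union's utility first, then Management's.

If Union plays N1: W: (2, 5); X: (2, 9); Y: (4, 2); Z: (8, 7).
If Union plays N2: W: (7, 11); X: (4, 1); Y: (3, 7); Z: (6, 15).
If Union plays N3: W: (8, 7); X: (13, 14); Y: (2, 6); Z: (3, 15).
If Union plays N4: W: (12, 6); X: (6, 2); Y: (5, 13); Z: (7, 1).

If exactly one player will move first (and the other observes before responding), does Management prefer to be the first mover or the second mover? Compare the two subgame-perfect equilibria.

If Union leads: Management's best replies are N1→X, N2→Z, N3→Z, N4→Y; Union's induced payoffs 2, 6, 3, 5; outcome (N2, Z), payoffs (6, 15).
If Management leads: Union's best replies are W→N4, X→N3, Y→N4, Z→N1; Management's induced payoffs 6, 14, 13, 7; outcome (N3, X), payoffs (13, 14).
Management gets 14 moving first and 15 moving second, so Management prefers to move second.

second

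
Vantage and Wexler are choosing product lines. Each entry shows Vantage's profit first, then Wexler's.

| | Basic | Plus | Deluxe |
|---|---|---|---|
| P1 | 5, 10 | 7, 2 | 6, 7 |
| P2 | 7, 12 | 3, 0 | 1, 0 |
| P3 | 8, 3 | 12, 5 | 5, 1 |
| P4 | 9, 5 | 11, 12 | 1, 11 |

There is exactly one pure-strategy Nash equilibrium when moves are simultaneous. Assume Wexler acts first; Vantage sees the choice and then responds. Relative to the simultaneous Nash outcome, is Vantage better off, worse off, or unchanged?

Backward induction with Wexler moving first.
- Basic: Vantage compares 5, 7, 8, 9 and picks P4; Wexler would get 5.
- Plus: Vantage compares 7, 3, 12, 11 and picks P3; Wexler would get 5.
- Deluxe: Vantage compares 6, 1, 5, 1 and picks P1; Wexler would get 7.
Maximizing over 5, 5, 7, Wexler chooses Deluxe. Subgame-perfect outcome: (P1, Deluxe) with payoffs (6, 7).
Now find the simultaneous Nash equilibrium.
Vantage's best replies: Basic→P4; Plus→P3; Deluxe→P1.
Wexler's best replies: P1→Basic; P2→Basic; P3→Plus; P4→Plus.
Only (P3, Plus) has each player best-responding; Nash payoffs (12, 5).
Vantage earns 6 sequentially versus 12 at the Nash outcome: worse off.

worse off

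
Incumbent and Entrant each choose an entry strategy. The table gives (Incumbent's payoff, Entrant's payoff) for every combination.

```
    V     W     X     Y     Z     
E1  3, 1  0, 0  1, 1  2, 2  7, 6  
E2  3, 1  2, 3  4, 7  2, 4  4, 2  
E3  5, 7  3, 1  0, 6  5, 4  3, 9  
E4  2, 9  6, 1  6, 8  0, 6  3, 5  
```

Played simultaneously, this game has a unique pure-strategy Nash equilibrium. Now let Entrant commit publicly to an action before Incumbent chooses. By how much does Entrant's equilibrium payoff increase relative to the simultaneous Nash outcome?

Incumbent best-responds to each possible Entrant move:
- V: BR = E3, leader payoff 7.
- W: BR = E4, leader payoff 1.
- X: BR = E4, leader payoff 8.
- Y: BR = E3, leader payoff 4.
- Z: BR = E1, leader payoff 6.
Maximizing over 7, 1, 8, 4, 6, Entrant chooses X. Subgame-perfect outcome: (E4, X) with payoffs (6, 8).
Under simultaneous play:
Incumbent's best replies: V→E3; W→E4; X→E4; Y→E3; Z→E1.
Entrant's best replies: E1→Z; E2→X; E3→Z; E4→V.
Only (E1, Z) has each player best-responding; Nash payoffs (7, 6).
Entrant's commitment gain: 8 − 6 = 2.

2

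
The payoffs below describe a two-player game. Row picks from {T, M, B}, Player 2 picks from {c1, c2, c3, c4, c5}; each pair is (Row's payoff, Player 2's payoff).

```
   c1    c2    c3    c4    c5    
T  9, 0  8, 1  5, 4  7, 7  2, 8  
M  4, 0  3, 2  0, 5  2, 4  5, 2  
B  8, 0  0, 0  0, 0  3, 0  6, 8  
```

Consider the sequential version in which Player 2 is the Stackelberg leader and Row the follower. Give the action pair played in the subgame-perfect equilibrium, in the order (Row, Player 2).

Solve by backward induction (Player 2 leads).
- c1 → Row plays T (best of 9, 4, 8); Player 2 gets 0.
- c2 → Row plays T (best of 8, 3, 0); Player 2 gets 1.
- c3 → Row plays T (best of 5, 0, 0); Player 2 gets 4.
- c4 → Row plays T (best of 7, 2, 3); Player 2 gets 7.
- c5 → Row plays B (best of 2, 5, 6); Player 2 gets 8.
Player 2's induced payoffs are 0, 1, 4, 7, 8, so Player 2 commits to c5. Subgame-perfect outcome: (B, c5) with payoffs (6, 8).

(B, c5)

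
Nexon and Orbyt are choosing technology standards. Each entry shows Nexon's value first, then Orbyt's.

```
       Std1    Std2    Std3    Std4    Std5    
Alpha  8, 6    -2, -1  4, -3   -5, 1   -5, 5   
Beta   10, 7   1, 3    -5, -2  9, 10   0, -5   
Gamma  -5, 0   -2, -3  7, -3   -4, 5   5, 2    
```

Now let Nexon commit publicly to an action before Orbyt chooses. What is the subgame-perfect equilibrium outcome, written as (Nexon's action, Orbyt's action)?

Orbyt best-responds to each possible Nexon move:
- Alpha: BR = Std1, leader payoff 8.
- Beta: BR = Std4, leader payoff 9.
- Gamma: BR = Std4, leader payoff -4.
Among 8, 9, -4, the best is 9 at Beta. Subgame-perfect outcome: (Beta, Std4) with payoffs (9, 10).

(Beta, Std4)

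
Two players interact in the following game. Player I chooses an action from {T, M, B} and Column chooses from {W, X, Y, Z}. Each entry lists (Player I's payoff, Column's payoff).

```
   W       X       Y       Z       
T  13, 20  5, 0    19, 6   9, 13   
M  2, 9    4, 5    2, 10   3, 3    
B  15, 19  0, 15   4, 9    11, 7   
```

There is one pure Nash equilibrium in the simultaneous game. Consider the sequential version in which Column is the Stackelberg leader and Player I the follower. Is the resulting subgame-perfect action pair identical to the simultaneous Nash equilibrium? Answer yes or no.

yes

Player I best-responds to each possible Column move:
- W → Player I plays B (best of 13, 2, 15); Column gets 19.
- X → Player I plays T (best of 5, 4, 0); Column gets 0.
- Y → Player I plays T (best of 19, 2, 4); Column gets 6.
- Z → Player I plays B (best of 9, 3, 11); Column gets 7.
Column's induced payoffs are 19, 0, 6, 7, so Column commits to W. Subgame-perfect outcome: (B, W) with payoffs (15, 19).
Now find the simultaneous Nash equilibrium.
Player I's best replies: W→B; X→T; Y→T; Z→B.
Column's best replies: T→W; M→Y; B→W.
The unique mutual best reply is (B, W), giving (15, 19).
Sequential outcome (B, W) coincides with the Nash profile (B, W).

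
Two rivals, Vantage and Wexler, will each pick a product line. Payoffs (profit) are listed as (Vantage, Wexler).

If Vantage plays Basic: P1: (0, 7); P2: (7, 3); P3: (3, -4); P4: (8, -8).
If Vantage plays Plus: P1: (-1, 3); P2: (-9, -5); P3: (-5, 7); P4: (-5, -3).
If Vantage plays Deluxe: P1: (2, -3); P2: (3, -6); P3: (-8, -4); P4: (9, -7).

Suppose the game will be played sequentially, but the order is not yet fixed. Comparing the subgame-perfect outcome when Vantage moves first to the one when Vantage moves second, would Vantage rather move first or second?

If Vantage leads: Wexler's best replies are Basic→P1, Plus→P3, Deluxe→P1; Vantage's induced payoffs 0, -5, 2; outcome (Deluxe, P1), payoffs (2, -3).
If Wexler leads: Vantage's best replies are P1→Deluxe, P2→Basic, P3→Basic, P4→Deluxe; Wexler's induced payoffs -3, 3, -4, -7; outcome (Basic, P2), payoffs (7, 3).
Vantage gets 2 moving first and 7 moving second, so Vantage prefers to move second.

second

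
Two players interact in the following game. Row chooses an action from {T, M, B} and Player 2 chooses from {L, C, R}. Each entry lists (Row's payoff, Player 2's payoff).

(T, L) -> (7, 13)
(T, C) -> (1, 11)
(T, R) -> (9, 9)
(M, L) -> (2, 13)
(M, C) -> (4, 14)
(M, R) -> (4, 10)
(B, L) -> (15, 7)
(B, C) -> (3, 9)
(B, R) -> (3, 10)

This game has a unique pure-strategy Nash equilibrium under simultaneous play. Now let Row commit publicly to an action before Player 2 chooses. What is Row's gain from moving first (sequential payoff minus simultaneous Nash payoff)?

Work backward from Player 2's decision.
- T → Player 2 plays L (best of 13, 11, 9); Row gets 7.
- M → Player 2 plays C (best of 13, 14, 10); Row gets 4.
- B → Player 2 plays R (best of 7, 9, 10); Row gets 3.
Row's induced payoffs are 7, 4, 3, so Row commits to T. Subgame-perfect outcome: (T, L) with payoffs (7, 13).
Now find the simultaneous Nash equilibrium.
Row's best replies: L→B; C→M; R→T.
Player 2's best replies: T→L; M→C; B→R.
The unique mutual best reply is (M, C), giving (4, 14).
Row's commitment gain: 7 − 4 = 3.

3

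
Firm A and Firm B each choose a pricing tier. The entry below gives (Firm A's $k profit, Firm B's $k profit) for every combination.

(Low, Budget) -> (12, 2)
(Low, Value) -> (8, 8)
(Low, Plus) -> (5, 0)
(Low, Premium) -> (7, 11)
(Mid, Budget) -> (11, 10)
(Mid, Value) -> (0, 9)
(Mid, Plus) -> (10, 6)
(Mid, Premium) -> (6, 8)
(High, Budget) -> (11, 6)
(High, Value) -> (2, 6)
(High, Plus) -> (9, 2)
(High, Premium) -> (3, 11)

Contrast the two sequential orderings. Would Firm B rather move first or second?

If Firm A leads: Firm B's best replies are Low→Premium, Mid→Budget, High→Premium; Firm A's induced payoffs 7, 11, 3; outcome (Mid, Budget), payoffs (11, 10).
If Firm B leads: Firm A's best replies are Budget→Low, Value→Low, Plus→Mid, Premium→Low; Firm B's induced payoffs 2, 8, 6, 11; outcome (Low, Premium), payoffs (7, 11).
Firm B gets 11 moving first and 10 moving second, so Firm B prefers to move first.

first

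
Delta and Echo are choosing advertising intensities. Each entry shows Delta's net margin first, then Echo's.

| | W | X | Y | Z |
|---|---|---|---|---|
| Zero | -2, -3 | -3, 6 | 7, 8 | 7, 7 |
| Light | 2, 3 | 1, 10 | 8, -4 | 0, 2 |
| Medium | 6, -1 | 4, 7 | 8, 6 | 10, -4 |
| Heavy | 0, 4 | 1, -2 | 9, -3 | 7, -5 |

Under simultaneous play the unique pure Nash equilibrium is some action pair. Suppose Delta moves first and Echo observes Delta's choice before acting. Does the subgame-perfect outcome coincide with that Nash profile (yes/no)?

no

Solve by backward induction (Delta leads).
- Zero: BR = Y, leader payoff 7.
- Light: BR = X, leader payoff 1.
- Medium: BR = X, leader payoff 4.
- Heavy: BR = W, leader payoff 0.
Among 7, 1, 4, 0, the best is 7 at Zero. Subgame-perfect outcome: (Zero, Y) with payoffs (7, 8).
Now find the simultaneous Nash equilibrium.
Delta's best replies: W→Medium; X→Medium; Y→Heavy; Z→Medium.
Echo's best replies: Zero→Y; Light→X; Medium→X; Heavy→W.
Only (Medium, X) has each player best-responding; Nash payoffs (4, 7).
Sequential outcome (Zero, Y) differs from the Nash profile (Medium, X).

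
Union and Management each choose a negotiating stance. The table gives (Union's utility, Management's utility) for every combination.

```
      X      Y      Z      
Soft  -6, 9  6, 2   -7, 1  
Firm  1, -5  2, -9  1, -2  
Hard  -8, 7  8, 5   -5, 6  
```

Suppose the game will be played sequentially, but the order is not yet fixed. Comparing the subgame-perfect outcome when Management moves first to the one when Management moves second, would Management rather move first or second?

If Union leads: Management's best replies are Soft→X, Firm→Z, Hard→X; Union's induced payoffs -6, 1, -8; outcome (Firm, Z), payoffs (1, -2).
If Management leads: Union's best replies are X→Firm, Y→Hard, Z→Firm; Management's induced payoffs -5, 5, -2; outcome (Hard, Y), payoffs (8, 5).
Management gets 5 moving first and -2 moving second, so Management prefers to move first.

first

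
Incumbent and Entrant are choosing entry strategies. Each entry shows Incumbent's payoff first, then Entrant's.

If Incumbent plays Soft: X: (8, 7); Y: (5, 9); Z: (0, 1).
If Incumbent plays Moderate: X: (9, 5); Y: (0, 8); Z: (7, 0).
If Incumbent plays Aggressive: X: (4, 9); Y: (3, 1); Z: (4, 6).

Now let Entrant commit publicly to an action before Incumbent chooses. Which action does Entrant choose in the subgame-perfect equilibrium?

Incumbent best-responds to each possible Entrant move:
- X → Incumbent plays Moderate (best of 8, 9, 4); Entrant gets 5.
- Y → Incumbent plays Soft (best of 5, 0, 3); Entrant gets 9.
- Z → Incumbent plays Moderate (best of 0, 7, 4); Entrant gets 0.
Among 5, 9, 0, the best is 9 at Y. Subgame-perfect outcome: (Soft, Y) with payoffs (5, 9).

Y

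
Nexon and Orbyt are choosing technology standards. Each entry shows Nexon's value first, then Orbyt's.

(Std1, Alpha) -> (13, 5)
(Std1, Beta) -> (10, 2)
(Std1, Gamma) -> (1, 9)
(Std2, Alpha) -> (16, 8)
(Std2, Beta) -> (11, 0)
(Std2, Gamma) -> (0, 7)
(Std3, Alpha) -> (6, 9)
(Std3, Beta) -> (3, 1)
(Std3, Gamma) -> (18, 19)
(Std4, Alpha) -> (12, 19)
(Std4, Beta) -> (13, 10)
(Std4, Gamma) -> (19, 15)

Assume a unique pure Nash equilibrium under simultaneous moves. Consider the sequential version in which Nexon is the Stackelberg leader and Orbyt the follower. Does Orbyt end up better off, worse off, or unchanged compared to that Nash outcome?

Orbyt best-responds to each possible Nexon move:
- Std1 → Orbyt plays Gamma (best of 5, 2, 9); Nexon gets 1.
- Std2 → Orbyt plays Alpha (best of 8, 0, 7); Nexon gets 16.
- Std3 → Orbyt plays Gamma (best of 9, 1, 19); Nexon gets 18.
- Std4 → Orbyt plays Alpha (best of 19, 10, 15); Nexon gets 12.
Maximizing over 1, 16, 18, 12, Nexon chooses Std3. Subgame-perfect outcome: (Std3, Gamma) with payoffs (18, 19).
Under simultaneous play:
Nexon's best replies: Alpha→Std2; Beta→Std4; Gamma→Std4.
Orbyt's best replies: Std1→Gamma; Std2→Alpha; Std3→Gamma; Std4→Alpha.
The unique mutual best reply is (Std2, Alpha), giving (16, 8).
Orbyt earns 19 sequentially versus 8 at the Nash outcome: better off.

better off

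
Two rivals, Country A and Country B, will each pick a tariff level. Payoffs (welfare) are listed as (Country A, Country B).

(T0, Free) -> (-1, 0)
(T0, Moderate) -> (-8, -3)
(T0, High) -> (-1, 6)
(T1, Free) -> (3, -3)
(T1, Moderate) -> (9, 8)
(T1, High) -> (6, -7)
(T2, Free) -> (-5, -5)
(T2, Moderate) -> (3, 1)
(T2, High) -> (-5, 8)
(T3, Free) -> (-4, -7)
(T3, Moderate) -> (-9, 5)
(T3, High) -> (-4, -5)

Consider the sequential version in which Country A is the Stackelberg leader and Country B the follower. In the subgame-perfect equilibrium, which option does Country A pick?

T1

Backward induction with Country A moving first.
- T0: Country B compares 0, -3, 6 and picks High; Country A would get -1.
- T1: Country B compares -3, 8, -7 and picks Moderate; Country A would get 9.
- T2: Country B compares -5, 1, 8 and picks High; Country A would get -5.
- T3: Country B compares -7, 5, -5 and picks Moderate; Country A would get -9.
Among -1, 9, -5, -9, the best is 9 at T1. Subgame-perfect outcome: (T1, Moderate) with payoffs (9, 8).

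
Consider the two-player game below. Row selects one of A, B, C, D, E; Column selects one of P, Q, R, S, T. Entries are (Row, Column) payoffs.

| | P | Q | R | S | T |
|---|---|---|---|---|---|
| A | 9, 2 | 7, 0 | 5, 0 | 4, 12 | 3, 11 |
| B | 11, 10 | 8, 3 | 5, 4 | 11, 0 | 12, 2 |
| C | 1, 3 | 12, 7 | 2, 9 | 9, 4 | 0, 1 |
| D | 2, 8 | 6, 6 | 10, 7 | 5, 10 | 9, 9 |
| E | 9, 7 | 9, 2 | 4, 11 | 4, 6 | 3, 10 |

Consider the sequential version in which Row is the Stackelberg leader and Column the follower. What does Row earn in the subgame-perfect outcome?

11

Column best-responds to each possible Row move:
- A → Column plays S (best of 2, 0, 0, 12, 11); Row gets 4.
- B → Column plays P (best of 10, 3, 4, 0, 2); Row gets 11.
- C → Column plays R (best of 3, 7, 9, 4, 1); Row gets 2.
- D → Column plays S (best of 8, 6, 7, 10, 9); Row gets 5.
- E → Column plays R (best of 7, 2, 11, 6, 10); Row gets 4.
Among 4, 11, 2, 5, 4, the best is 11 at B. Subgame-perfect outcome: (B, P) with payoffs (11, 10).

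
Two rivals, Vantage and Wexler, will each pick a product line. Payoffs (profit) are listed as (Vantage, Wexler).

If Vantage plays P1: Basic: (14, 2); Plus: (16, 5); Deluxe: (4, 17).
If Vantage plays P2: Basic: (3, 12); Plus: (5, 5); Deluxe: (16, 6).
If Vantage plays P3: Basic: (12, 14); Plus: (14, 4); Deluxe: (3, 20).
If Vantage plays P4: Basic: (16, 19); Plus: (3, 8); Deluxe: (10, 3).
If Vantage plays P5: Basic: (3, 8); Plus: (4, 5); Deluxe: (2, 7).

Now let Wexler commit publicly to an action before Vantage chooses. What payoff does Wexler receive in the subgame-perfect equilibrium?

19

Solve by backward induction (Wexler leads).
- Basic → Vantage plays P4 (best of 14, 3, 12, 16, 3); Wexler gets 19.
- Plus → Vantage plays P1 (best of 16, 5, 14, 3, 4); Wexler gets 5.
- Deluxe → Vantage plays P2 (best of 4, 16, 3, 10, 2); Wexler gets 6.
Maximizing over 19, 5, 6, Wexler chooses Basic. Subgame-perfect outcome: (P4, Basic) with payoffs (16, 19).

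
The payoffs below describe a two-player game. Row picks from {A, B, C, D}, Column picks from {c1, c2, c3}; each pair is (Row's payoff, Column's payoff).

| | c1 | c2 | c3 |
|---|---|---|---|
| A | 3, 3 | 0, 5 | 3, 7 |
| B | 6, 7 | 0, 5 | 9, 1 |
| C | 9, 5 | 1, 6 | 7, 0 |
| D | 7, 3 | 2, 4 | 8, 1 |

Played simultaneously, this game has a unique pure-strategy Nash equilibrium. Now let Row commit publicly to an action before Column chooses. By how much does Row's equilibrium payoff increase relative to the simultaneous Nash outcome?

Column best-responds to each possible Row move:
- A → Column plays c3 (best of 3, 5, 7); Row gets 3.
- B → Column plays c1 (best of 7, 5, 1); Row gets 6.
- C → Column plays c2 (best of 5, 6, 0); Row gets 1.
- D → Column plays c2 (best of 3, 4, 1); Row gets 2.
Among 3, 6, 1, 2, the best is 6 at B. Subgame-perfect outcome: (B, c1) with payoffs (6, 7).
For the simultaneous game, intersect best replies.
Row's best replies: c1→C; c2→D; c3→B.
Column's best replies: A→c3; B→c1; C→c2; D→c2.
The unique mutual best reply is (D, c2), giving (2, 4).
Row's commitment gain: 6 − 2 = 4.

4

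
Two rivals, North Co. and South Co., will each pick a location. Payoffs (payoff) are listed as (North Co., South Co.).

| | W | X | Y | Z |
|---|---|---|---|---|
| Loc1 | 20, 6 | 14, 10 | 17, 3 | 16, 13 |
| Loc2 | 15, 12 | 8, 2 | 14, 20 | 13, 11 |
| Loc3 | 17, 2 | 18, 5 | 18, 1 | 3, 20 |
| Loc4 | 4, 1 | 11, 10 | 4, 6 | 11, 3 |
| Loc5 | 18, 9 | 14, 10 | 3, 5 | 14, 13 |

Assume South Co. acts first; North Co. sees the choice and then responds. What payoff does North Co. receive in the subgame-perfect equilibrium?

Work backward from North Co.'s decision.
- W → North Co. plays Loc1 (best of 20, 15, 17, 4, 18); South Co. gets 6.
- X → North Co. plays Loc3 (best of 14, 8, 18, 11, 14); South Co. gets 5.
- Y → North Co. plays Loc3 (best of 17, 14, 18, 4, 3); South Co. gets 1.
- Z → North Co. plays Loc1 (best of 16, 13, 3, 11, 14); South Co. gets 13.
Among 6, 5, 1, 13, the best is 13 at Z. Subgame-perfect outcome: (Loc1, Z) with payoffs (16, 13).

16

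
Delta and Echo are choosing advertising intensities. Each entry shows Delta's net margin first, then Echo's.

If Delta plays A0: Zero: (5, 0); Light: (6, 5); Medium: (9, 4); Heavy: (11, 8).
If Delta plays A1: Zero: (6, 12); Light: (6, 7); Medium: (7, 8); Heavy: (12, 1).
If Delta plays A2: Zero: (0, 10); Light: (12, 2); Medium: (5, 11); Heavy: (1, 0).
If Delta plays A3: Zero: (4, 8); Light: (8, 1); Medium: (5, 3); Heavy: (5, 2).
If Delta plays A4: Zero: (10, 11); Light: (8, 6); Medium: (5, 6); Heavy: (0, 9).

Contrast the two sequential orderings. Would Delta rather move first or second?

If Delta leads: Echo's best replies are A0→Heavy, A1→Zero, A2→Medium, A3→Zero, A4→Zero; Delta's induced payoffs 11, 6, 5, 4, 10; outcome (A0, Heavy), payoffs (11, 8).
If Echo leads: Delta's best replies are Zero→A4, Light→A2, Medium→A0, Heavy→A1; Echo's induced payoffs 11, 2, 4, 1; outcome (A4, Zero), payoffs (10, 11).
Delta gets 11 moving first and 10 moving second, so Delta prefers to move first.

first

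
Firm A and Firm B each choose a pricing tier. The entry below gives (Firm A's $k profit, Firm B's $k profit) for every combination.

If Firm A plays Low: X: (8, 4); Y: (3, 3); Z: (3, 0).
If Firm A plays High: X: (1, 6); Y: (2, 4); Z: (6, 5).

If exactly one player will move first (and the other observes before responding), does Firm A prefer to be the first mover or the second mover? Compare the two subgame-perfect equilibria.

first

If Firm A leads: Firm B's best replies are Low→X, High→X; Firm A's induced payoffs 8, 1; outcome (Low, X), payoffs (8, 4).
If Firm B leads: Firm A's best replies are X→Low, Y→Low, Z→High; Firm B's induced payoffs 4, 3, 5; outcome (High, Z), payoffs (6, 5).
Firm A gets 8 moving first and 6 moving second, so Firm A prefers to move first.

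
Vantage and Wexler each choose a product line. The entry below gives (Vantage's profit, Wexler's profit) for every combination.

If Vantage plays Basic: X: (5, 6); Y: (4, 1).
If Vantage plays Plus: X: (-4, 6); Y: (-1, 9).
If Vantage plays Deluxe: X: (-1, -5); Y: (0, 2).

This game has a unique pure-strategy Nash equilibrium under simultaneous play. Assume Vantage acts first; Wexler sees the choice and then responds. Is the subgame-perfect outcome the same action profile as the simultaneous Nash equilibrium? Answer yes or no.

yes

Work backward from Wexler's decision.
- Basic → Wexler plays X (best of 6, 1); Vantage gets 5.
- Plus → Wexler plays Y (best of 6, 9); Vantage gets -1.
- Deluxe → Wexler plays Y (best of -5, 2); Vantage gets 0.
Vantage's induced payoffs are 5, -1, 0, so Vantage commits to Basic. Subgame-perfect outcome: (Basic, X) with payoffs (5, 6).
Now find the simultaneous Nash equilibrium.
Vantage's best replies: X→Basic; Y→Basic.
Wexler's best replies: Basic→X; Plus→Y; Deluxe→Y.
Only (Basic, X) has each player best-responding; Nash payoffs (5, 6).
Sequential outcome (Basic, X) coincides with the Nash profile (Basic, X).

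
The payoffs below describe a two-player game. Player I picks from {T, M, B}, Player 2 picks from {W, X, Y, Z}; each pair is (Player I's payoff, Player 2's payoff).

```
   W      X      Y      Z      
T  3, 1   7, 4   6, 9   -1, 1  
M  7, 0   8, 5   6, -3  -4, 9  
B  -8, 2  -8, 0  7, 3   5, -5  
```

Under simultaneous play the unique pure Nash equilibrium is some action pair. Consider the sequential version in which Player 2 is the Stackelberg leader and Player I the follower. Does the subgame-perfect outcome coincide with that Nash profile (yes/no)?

Player I best-responds to each possible Player 2 move:
- W: BR = M, leader payoff 0.
- X: BR = M, leader payoff 5.
- Y: BR = B, leader payoff 3.
- Z: BR = B, leader payoff -5.
Maximizing over 0, 5, 3, -5, Player 2 chooses X. Subgame-perfect outcome: (M, X) with payoffs (8, 5).
Now find the simultaneous Nash equilibrium.
Player I's best replies: W→M; X→M; Y→B; Z→B.
Player 2's best replies: T→Y; M→Z; B→Y.
The unique mutual best reply is (B, Y), giving (7, 3).
Sequential outcome (M, X) differs from the Nash profile (B, Y).

no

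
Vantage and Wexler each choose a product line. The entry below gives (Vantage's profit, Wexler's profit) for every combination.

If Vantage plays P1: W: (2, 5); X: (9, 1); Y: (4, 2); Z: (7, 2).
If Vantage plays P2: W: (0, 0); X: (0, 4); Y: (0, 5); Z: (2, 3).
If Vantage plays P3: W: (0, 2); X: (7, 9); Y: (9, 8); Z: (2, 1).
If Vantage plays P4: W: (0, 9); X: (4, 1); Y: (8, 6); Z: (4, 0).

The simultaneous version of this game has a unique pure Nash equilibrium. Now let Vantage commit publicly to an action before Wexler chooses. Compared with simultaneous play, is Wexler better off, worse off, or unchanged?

better off

Backward induction with Vantage moving first.
- P1 → Wexler plays W (best of 5, 1, 2, 2); Vantage gets 2.
- P2 → Wexler plays Y (best of 0, 4, 5, 3); Vantage gets 0.
- P3 → Wexler plays X (best of 2, 9, 8, 1); Vantage gets 7.
- P4 → Wexler plays W (best of 9, 1, 6, 0); Vantage gets 0.
Vantage's induced payoffs are 2, 0, 7, 0, so Vantage commits to P3. Subgame-perfect outcome: (P3, X) with payoffs (7, 9).
Now find the simultaneous Nash equilibrium.
Vantage's best replies: W→P1; X→P1; Y→P3; Z→P1.
Wexler's best replies: P1→W; P2→Y; P3→X; P4→W.
Only (P1, W) has each player best-responding; Nash payoffs (2, 5).
Wexler earns 9 sequentially versus 5 at the Nash outcome: better off.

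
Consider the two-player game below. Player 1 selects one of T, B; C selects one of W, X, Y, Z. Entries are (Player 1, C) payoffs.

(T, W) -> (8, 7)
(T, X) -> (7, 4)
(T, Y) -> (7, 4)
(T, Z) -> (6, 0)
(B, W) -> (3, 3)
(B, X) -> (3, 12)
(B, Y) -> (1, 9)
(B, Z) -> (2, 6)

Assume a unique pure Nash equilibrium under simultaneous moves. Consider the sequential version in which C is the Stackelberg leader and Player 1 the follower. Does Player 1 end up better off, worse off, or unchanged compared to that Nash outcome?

Work backward from Player 1's decision.
- W: BR = T, leader payoff 7.
- X: BR = T, leader payoff 4.
- Y: BR = T, leader payoff 4.
- Z: BR = T, leader payoff 0.
Among 7, 4, 4, 0, the best is 7 at W. Subgame-perfect outcome: (T, W) with payoffs (8, 7).
Under simultaneous play:
Player 1's best replies: W→T; X→T; Y→T; Z→T.
C's best replies: T→W; B→X.
The unique mutual best reply is (T, W), giving (8, 7).
Player 1 earns 8 sequentially versus 8 at the Nash outcome: unchanged.

unchanged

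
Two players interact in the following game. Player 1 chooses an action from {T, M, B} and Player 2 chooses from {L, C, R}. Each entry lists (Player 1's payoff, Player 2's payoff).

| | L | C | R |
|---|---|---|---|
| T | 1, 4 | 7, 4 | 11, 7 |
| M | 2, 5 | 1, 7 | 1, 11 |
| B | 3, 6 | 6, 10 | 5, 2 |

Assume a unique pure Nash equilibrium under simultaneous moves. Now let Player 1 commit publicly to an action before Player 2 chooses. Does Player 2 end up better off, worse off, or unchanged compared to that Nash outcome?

Solve by backward induction (Player 1 leads).
- T: Player 2 compares 4, 4, 7 and picks R; Player 1 would get 11.
- M: Player 2 compares 5, 7, 11 and picks R; Player 1 would get 1.
- B: Player 2 compares 6, 10, 2 and picks C; Player 1 would get 6.
Player 1's induced payoffs are 11, 1, 6, so Player 1 commits to T. Subgame-perfect outcome: (T, R) with payoffs (11, 7).
For the simultaneous game, intersect best replies.
Player 1's best replies: L→B; C→T; R→T.
Player 2's best replies: T→R; M→R; B→C.
The unique mutual best reply is (T, R), giving (11, 7).
Player 2 earns 7 sequentially versus 7 at the Nash outcome: unchanged.

unchanged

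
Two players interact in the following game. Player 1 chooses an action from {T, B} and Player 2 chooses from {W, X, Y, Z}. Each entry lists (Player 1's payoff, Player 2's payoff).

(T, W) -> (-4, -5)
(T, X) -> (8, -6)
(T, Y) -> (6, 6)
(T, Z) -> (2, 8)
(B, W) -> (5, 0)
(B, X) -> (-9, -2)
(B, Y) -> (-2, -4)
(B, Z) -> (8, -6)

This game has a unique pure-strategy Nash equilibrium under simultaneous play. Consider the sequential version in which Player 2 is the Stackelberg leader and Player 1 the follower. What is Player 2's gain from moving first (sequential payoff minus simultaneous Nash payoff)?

Solve by backward induction (Player 2 leads).
- W → Player 1 plays B (best of -4, 5); Player 2 gets 0.
- X → Player 1 plays T (best of 8, -9); Player 2 gets -6.
- Y → Player 1 plays T (best of 6, -2); Player 2 gets 6.
- Z → Player 1 plays B (best of 2, 8); Player 2 gets -6.
Player 2's induced payoffs are 0, -6, 6, -6, so Player 2 commits to Y. Subgame-perfect outcome: (T, Y) with payoffs (6, 6).
Now find the simultaneous Nash equilibrium.
Player 1's best replies: W→B; X→T; Y→T; Z→B.
Player 2's best replies: T→Z; B→W.
Only (B, W) has each player best-responding; Nash payoffs (5, 0).
Player 2's commitment gain: 6 − 0 = 6.

6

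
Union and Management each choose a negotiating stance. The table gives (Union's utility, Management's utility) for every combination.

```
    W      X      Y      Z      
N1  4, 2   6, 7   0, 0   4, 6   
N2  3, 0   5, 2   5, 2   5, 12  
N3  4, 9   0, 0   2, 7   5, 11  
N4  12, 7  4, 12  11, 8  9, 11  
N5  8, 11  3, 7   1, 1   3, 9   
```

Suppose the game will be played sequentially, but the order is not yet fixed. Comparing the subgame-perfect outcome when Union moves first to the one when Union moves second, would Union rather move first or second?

If Union leads: Management's best replies are N1→X, N2→Z, N3→Z, N4→X, N5→W; Union's induced payoffs 6, 5, 5, 4, 8; outcome (N5, W), payoffs (8, 11).
If Management leads: Union's best replies are W→N4, X→N1, Y→N4, Z→N4; Management's induced payoffs 7, 7, 8, 11; outcome (N4, Z), payoffs (9, 11).
Union gets 8 moving first and 9 moving second, so Union prefers to move second.

second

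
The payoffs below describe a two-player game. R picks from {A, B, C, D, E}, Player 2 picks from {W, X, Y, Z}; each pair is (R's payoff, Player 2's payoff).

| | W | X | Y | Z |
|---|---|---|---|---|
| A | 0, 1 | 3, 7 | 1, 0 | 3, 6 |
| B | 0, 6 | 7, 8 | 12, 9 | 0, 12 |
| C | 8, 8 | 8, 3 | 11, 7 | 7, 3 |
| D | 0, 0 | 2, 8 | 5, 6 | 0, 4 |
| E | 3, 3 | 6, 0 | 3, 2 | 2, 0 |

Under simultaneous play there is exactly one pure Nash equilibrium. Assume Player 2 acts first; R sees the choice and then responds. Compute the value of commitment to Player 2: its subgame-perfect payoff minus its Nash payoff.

Backward induction with Player 2 moving first.
- W: BR = C, leader payoff 8.
- X: BR = C, leader payoff 3.
- Y: BR = B, leader payoff 9.
- Z: BR = C, leader payoff 3.
Among 8, 3, 9, 3, the best is 9 at Y. Subgame-perfect outcome: (B, Y) with payoffs (12, 9).
Now find the simultaneous Nash equilibrium.
R's best replies: W→C; X→C; Y→B; Z→C.
Player 2's best replies: A→X; B→Z; C→W; D→X; E→W.
The unique mutual best reply is (C, W), giving (8, 8).
Player 2's commitment gain: 9 − 8 = 1.

1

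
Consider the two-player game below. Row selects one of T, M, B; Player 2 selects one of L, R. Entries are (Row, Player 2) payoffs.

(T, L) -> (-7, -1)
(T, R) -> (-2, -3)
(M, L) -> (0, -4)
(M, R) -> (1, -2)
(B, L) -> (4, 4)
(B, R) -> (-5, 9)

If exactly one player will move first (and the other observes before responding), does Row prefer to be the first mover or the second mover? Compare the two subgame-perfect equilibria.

If Row leads: Player 2's best replies are T→L, M→R, B→R; Row's induced payoffs -7, 1, -5; outcome (M, R), payoffs (1, -2).
If Player 2 leads: Row's best replies are L→B, R→M; Player 2's induced payoffs 4, -2; outcome (B, L), payoffs (4, 4).
Row gets 1 moving first and 4 moving second, so Row prefers to move second.

second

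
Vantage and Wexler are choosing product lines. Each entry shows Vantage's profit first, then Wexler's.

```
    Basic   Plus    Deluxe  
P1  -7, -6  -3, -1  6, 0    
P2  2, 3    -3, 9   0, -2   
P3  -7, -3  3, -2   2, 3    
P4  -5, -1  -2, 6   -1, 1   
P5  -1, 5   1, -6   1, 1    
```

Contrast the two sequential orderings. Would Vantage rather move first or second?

first

If Vantage leads: Wexler's best replies are P1→Deluxe, P2→Plus, P3→Deluxe, P4→Plus, P5→Basic; Vantage's induced payoffs 6, -3, 2, -2, -1; outcome (P1, Deluxe), payoffs (6, 0).
If Wexler leads: Vantage's best replies are Basic→P2, Plus→P3, Deluxe→P1; Wexler's induced payoffs 3, -2, 0; outcome (P2, Basic), payoffs (2, 3).
Vantage gets 6 moving first and 2 moving second, so Vantage prefers to move first.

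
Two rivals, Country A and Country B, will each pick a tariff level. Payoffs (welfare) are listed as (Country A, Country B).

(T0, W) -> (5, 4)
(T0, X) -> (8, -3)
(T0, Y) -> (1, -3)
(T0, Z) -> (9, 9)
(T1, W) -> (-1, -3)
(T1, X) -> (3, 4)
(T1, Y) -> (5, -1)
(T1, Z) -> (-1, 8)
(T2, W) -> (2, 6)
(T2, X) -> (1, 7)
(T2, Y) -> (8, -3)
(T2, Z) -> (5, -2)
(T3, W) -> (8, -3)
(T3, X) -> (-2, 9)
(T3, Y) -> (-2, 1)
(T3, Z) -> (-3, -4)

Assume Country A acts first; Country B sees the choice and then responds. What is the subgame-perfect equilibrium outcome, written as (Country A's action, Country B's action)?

(T0, Z)

Country B best-responds to each possible Country A move:
- T0 → Country B plays Z (best of 4, -3, -3, 9); Country A gets 9.
- T1 → Country B plays Z (best of -3, 4, -1, 8); Country A gets -1.
- T2 → Country B plays X (best of 6, 7, -3, -2); Country A gets 1.
- T3 → Country B plays X (best of -3, 9, 1, -4); Country A gets -2.
Country A's induced payoffs are 9, -1, 1, -2, so Country A commits to T0. Subgame-perfect outcome: (T0, Z) with payoffs (9, 9).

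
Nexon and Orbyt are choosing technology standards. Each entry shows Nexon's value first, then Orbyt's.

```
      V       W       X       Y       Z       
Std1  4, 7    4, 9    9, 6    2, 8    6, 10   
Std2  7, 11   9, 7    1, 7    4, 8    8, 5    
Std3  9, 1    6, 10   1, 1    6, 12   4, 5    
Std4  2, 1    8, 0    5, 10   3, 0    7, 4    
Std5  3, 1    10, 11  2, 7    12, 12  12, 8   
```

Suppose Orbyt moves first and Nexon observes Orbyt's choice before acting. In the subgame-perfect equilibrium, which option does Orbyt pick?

Solve by backward induction (Orbyt leads).
- V → Nexon plays Std3 (best of 4, 7, 9, 2, 3); Orbyt gets 1.
- W → Nexon plays Std5 (best of 4, 9, 6, 8, 10); Orbyt gets 11.
- X → Nexon plays Std1 (best of 9, 1, 1, 5, 2); Orbyt gets 6.
- Y → Nexon plays Std5 (best of 2, 4, 6, 3, 12); Orbyt gets 12.
- Z → Nexon plays Std5 (best of 6, 8, 4, 7, 12); Orbyt gets 8.
Maximizing over 1, 11, 6, 12, 8, Orbyt chooses Y. Subgame-perfect outcome: (Std5, Y) with payoffs (12, 12).

Y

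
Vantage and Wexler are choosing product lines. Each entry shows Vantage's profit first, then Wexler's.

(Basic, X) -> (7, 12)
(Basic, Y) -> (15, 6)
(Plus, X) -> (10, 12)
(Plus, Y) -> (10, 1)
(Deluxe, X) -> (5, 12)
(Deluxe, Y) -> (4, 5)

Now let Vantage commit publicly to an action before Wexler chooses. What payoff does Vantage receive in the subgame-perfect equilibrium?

10

Work backward from Wexler's decision.
- Basic: BR = X, leader payoff 7.
- Plus: BR = X, leader payoff 10.
- Deluxe: BR = X, leader payoff 5.
Vantage's induced payoffs are 7, 10, 5, so Vantage commits to Plus. Subgame-perfect outcome: (Plus, X) with payoffs (10, 12).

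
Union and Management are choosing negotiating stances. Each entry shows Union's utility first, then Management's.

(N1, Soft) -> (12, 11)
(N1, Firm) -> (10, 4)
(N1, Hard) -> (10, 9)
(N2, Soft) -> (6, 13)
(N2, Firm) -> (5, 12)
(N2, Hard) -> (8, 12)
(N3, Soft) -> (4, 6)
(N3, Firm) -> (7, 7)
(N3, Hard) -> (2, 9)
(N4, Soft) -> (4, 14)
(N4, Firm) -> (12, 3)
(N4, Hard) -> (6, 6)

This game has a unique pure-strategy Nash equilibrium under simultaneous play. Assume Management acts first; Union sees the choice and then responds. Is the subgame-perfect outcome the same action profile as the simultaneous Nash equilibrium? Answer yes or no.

Work backward from Union's decision.
- Soft → Union plays N1 (best of 12, 6, 4, 4); Management gets 11.
- Firm → Union plays N4 (best of 10, 5, 7, 12); Management gets 3.
- Hard → Union plays N1 (best of 10, 8, 2, 6); Management gets 9.
Among 11, 3, 9, the best is 11 at Soft. Subgame-perfect outcome: (N1, Soft) with payoffs (12, 11).
For the simultaneous game, intersect best replies.
Union's best replies: Soft→N1; Firm→N4; Hard→N1.
Management's best replies: N1→Soft; N2→Soft; N3→Hard; N4→Soft.
The unique mutual best reply is (N1, Soft), giving (12, 11).
Sequential outcome (N1, Soft) coincides with the Nash profile (N1, Soft).

yes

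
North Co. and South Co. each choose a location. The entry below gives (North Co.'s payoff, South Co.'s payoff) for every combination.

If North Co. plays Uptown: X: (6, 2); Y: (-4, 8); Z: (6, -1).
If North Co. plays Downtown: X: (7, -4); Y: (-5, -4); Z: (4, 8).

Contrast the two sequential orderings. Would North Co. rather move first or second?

If North Co. leads: South Co.'s best replies are Uptown→Y, Downtown→Z; North Co.'s induced payoffs -4, 4; outcome (Downtown, Z), payoffs (4, 8).
If South Co. leads: North Co.'s best replies are X→Downtown, Y→Uptown, Z→Uptown; South Co.'s induced payoffs -4, 8, -1; outcome (Uptown, Y), payoffs (-4, 8).
North Co. gets 4 moving first and -4 moving second, so North Co. prefers to move first.

first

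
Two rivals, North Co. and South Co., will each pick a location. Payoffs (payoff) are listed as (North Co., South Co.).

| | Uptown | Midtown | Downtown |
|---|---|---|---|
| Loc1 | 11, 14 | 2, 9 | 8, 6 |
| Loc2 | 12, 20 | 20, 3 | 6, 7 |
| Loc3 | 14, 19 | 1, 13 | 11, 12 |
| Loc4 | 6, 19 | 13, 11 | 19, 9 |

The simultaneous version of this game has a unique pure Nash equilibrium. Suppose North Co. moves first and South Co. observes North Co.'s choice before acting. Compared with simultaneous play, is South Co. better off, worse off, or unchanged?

unchanged

Solve by backward induction (North Co. leads).
- Loc1: South Co. compares 14, 9, 6 and picks Uptown; North Co. would get 11.
- Loc2: South Co. compares 20, 3, 7 and picks Uptown; North Co. would get 12.
- Loc3: South Co. compares 19, 13, 12 and picks Uptown; North Co. would get 14.
- Loc4: South Co. compares 19, 11, 9 and picks Uptown; North Co. would get 6.
North Co.'s induced payoffs are 11, 12, 14, 6, so North Co. commits to Loc3. Subgame-perfect outcome: (Loc3, Uptown) with payoffs (14, 19).
For the simultaneous game, intersect best replies.
North Co.'s best replies: Uptown→Loc3; Midtown→Loc2; Downtown→Loc4.
South Co.'s best replies: Loc1→Uptown; Loc2→Uptown; Loc3→Uptown; Loc4→Uptown.
Only (Loc3, Uptown) has each player best-responding; Nash payoffs (14, 19).
South Co. earns 19 sequentially versus 19 at the Nash outcome: unchanged.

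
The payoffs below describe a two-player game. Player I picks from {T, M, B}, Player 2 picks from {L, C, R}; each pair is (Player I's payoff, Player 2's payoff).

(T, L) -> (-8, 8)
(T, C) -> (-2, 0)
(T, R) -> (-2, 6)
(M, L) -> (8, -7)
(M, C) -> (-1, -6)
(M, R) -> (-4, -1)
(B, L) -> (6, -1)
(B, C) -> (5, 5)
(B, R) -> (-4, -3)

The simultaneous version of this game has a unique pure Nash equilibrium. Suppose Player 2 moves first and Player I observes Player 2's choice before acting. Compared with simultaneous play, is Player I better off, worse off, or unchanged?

Player I best-responds to each possible Player 2 move:
- L → Player I plays M (best of -8, 8, 6); Player 2 gets -7.
- C → Player I plays B (best of -2, -1, 5); Player 2 gets 5.
- R → Player I plays T (best of -2, -4, -4); Player 2 gets 6.
Player 2's induced payoffs are -7, 5, 6, so Player 2 commits to R. Subgame-perfect outcome: (T, R) with payoffs (-2, 6).
For the simultaneous game, intersect best replies.
Player I's best replies: L→M; C→B; R→T.
Player 2's best replies: T→L; M→R; B→C.
The unique mutual best reply is (B, C), giving (5, 5).
Player I earns -2 sequentially versus 5 at the Nash outcome: worse off.

worse off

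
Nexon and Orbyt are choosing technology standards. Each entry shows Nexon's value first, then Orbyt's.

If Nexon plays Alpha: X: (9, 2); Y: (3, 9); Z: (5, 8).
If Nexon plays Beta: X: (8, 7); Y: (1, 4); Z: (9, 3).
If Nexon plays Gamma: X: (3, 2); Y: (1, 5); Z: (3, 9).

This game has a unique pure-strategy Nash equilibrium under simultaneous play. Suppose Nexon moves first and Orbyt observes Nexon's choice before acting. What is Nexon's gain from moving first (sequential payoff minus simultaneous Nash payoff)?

Work backward from Orbyt's decision.
- Alpha: BR = Y, leader payoff 3.
- Beta: BR = X, leader payoff 8.
- Gamma: BR = Z, leader payoff 3.
Maximizing over 3, 8, 3, Nexon chooses Beta. Subgame-perfect outcome: (Beta, X) with payoffs (8, 7).
Under simultaneous play:
Nexon's best replies: X→Alpha; Y→Alpha; Z→Beta.
Orbyt's best replies: Alpha→Y; Beta→X; Gamma→Z.
The unique mutual best reply is (Alpha, Y), giving (3, 9).
Nexon's commitment gain: 8 − 3 = 5.

5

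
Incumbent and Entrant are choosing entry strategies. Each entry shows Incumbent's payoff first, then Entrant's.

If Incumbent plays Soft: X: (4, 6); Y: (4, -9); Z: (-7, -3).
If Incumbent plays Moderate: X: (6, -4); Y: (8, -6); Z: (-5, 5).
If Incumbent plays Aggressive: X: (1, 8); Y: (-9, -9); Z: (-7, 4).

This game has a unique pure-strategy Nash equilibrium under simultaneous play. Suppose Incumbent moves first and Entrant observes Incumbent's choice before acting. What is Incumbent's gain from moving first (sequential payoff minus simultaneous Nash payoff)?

9

Solve by backward induction (Incumbent leads).
- Soft: BR = X, leader payoff 4.
- Moderate: BR = Z, leader payoff -5.
- Aggressive: BR = X, leader payoff 1.
Incumbent's induced payoffs are 4, -5, 1, so Incumbent commits to Soft. Subgame-perfect outcome: (Soft, X) with payoffs (4, 6).
Now find the simultaneous Nash equilibrium.
Incumbent's best replies: X→Moderate; Y→Moderate; Z→Moderate.
Entrant's best replies: Soft→X; Moderate→Z; Aggressive→X.
Only (Moderate, Z) has each player best-responding; Nash payoffs (-5, 5).
Incumbent's commitment gain: 4 − -5 = 9.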